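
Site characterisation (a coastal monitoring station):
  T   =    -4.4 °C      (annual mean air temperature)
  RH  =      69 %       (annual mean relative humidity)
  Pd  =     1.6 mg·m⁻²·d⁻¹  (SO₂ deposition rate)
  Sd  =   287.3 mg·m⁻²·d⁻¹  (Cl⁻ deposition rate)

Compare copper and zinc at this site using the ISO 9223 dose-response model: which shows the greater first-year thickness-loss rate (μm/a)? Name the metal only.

zinc

copper: T≤10 °C ⇒ hinge +0.126·(-4.4−10) = -1.8144
  SO₂ term: 0.0053·1.6^0.26·exp(0.059·69-1.8144) = 0.0572
  Sd branch = 0.01025·Sd^0.27·e^(0.036·RH+0.049·T) = 0.4567 μm/a
  r_corr = 0.0572 + 0.4567 = 0.5139 μm/a
zinc: T≤10 °C ⇒ hinge +0.038·(-4.4−10) = -0.5472
  Pd branch = 0.0129·Pd^0.44·e^(0.046·RH+f) = 0.2194 μm/a
  Cl⁻ term: 0.0175·287.3^0.57·exp(0.008·69+0.085·-4.4) = 0.5267
  sum: 0.2194 + 0.5267 → r_corr = 0.7461 μm/a
Ordering by μm/a: zinc (0.746) > copper (0.514)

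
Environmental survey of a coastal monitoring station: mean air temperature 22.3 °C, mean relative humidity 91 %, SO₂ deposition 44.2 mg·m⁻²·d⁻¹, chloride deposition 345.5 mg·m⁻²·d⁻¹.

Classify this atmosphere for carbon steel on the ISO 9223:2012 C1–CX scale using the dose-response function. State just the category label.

carbon steel: f(T) = -0.054·(T−10) [T>10 °C] = -0.6642
  sulphur-dioxide contribution → 40.32 μm/a
  chloride contribution → 187.9 μm/a
  total first-year rate 228.3 μm/a
Category bounds: 200…700 μm/a bracket r_corr ⇒ CX

CX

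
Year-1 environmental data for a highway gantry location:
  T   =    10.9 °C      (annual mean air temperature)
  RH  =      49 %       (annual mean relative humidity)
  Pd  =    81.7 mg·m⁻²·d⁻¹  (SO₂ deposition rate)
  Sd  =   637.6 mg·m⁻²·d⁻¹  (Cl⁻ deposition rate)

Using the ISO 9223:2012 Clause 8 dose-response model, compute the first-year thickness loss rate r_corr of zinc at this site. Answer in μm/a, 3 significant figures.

r_corr = 3.40 μm/a

zinc: temperature factor f = -0.071·(0.9) = -0.0639
  Pd branch = 0.0129·Pd^0.44·e^(0.046·RH+f) = 0.8 μm/a
  Cl⁻ term: 0.0175·637.6^0.57·exp(0.008·49+0.085·10.9) = 2.596
  sum: 0.8 + 2.596 → r_corr = 3.396 μm/a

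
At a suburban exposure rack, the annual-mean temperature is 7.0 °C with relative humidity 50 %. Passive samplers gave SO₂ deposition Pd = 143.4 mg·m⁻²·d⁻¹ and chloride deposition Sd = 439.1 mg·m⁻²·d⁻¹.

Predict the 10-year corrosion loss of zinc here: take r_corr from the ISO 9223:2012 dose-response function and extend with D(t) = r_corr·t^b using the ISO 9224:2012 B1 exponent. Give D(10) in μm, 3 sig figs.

D(10) = 16.5 μm

zinc: f(T) = +0.038·(T−10) [T≤10 °C] = -0.1140
  SO₂ term: 0.0129·143.4^0.44·exp(0.046·50-0.1140) = 1.021
  Sd branch = 0.0175·Sd^0.57·e^(0.008·RH+0.085·T) = 1.519 μm/a
  r_corr = 1.021 + 1.519 = 2.539 μm/a
Power-law: D(10) = r_corr · 10^0.813
  D(10) = 2.539 × 10^0.813 = 2.539 × 6.501 = 16.51 μm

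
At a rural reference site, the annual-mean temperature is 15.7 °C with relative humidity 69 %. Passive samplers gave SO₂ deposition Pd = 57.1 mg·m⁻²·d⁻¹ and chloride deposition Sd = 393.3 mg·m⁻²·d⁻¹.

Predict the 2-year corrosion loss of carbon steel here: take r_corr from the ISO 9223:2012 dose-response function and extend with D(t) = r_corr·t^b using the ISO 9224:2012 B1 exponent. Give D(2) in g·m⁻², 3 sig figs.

carbon steel: temperature factor f = -0.054·(5.7) = -0.3078
  SO₂ term: 1.77·57.1^0.52·exp(0.02·69-0.3078) = 42.37
  Cl⁻ term: 0.102·393.3^0.62·exp(0.033·69+0.04·15.7) = 75.68
  sum: 42.37 + 75.68 → r_corr = 118 μm/a
ISO 9224: D(t) = r_corr · t^b with b = 0.523 (carbon steel, B1)
  D(2) = 118 × 2^0.523 = 118 × 1.437 = 169.6 μm
  Mass loss = 169.6 μm × 7.85 g/cm³ = 1332 g·m⁻²

D(2) = 1.33e+03 g·m⁻²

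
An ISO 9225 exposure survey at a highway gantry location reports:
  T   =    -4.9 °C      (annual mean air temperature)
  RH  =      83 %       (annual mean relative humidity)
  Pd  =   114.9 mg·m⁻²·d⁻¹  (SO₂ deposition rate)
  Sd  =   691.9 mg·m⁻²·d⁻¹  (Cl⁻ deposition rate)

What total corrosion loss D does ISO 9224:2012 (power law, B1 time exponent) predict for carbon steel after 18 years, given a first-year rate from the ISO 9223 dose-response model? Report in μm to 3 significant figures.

carbon steel: T≤10 °C ⇒ hinge +0.150·(-4.9−10) = -2.2350
  sulphur-dioxide contribution → 11.74 μm/a
  chloride contribution → 74.79 μm/a
  ⇒ r_corr(carbon steel) = 86.53 μm/a
Power-law: D(18) = r_corr · 18^0.523
  D(18) = 86.53 × 18^0.523 = 86.53 × 4.534 = 392.3 μm

D(18) = 392 μm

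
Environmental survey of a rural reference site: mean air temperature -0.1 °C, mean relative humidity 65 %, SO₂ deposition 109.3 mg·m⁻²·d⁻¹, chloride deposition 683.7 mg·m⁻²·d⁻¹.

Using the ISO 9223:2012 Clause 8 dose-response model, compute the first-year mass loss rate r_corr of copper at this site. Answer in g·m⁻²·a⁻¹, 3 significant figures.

r_corr = 7.61 g·m⁻²·a⁻¹

copper: temperature factor f = +0.126·(-10.1) = -1.2726
  Pd branch = 0.0053·Pd^0.26·e^(0.059·RH+f) = 0.2329 μm/a
  Sd branch = 0.01025·Sd^0.27·e^(0.036·RH+0.049·T) = 0.617 μm/a
  r_corr = 0.2329 + 0.617 = 0.8499 μm/a
Convert to mass loss: 0.8499 μm/a × 8.96 g/cm³ = 7.615 g·m⁻²·a⁻¹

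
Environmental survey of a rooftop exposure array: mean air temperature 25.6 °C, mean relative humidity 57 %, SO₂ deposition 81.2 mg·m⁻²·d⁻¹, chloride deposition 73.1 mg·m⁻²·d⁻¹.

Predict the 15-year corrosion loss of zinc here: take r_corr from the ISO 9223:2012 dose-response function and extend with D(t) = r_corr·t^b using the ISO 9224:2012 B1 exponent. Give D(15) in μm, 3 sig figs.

zinc: f(T) = -0.071·(T−10) [T>10 °C] = -1.1076
  Pd branch = 0.0129·Pd^0.44·e^(0.046·RH+f) = 0.406 μm/a
  Cl⁻ term: 0.0175·73.1^0.57·exp(0.008·57+0.085·25.6) = 2.809
  sum: 0.406 + 2.809 → r_corr = 3.215 μm/a
Power-law: D(15) = r_corr · 15^0.813
  D(15) = 3.215 × 15^0.813 = 3.215 × 9.04 = 29.06 μm

D(15) = 29.1 μm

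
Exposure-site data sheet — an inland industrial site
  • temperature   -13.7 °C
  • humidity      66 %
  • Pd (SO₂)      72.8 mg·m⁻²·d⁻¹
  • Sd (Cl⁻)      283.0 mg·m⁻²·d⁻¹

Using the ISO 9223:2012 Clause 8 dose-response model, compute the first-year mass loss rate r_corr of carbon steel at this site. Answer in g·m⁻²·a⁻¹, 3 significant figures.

r_corr = 149 g·m⁻²·a⁻¹

carbon steel: temperature factor f = +0.150·(-23.7) = -3.5550
  SO₂ term: 1.77·72.8^0.52·exp(0.02·66-3.5550) = 1.76
  Sd branch = 0.102·Sd^0.62·e^(0.033·RH+0.04·T) = 17.24 μm/a
  r_corr = 1.76 + 17.24 = 19 μm/a
Convert to mass loss: 19 μm/a × 7.85 g/cm³ = 149.2 g·m⁻²·a⁻¹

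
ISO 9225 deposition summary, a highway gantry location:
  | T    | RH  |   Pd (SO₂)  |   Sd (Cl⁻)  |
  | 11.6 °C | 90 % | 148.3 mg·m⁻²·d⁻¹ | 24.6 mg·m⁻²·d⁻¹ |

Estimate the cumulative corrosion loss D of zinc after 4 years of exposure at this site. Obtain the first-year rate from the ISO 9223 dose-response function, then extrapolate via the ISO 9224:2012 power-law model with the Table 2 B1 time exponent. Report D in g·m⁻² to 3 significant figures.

zinc: temperature factor f = -0.071·(1.6) = -0.1136
  sulphur-dioxide contribution → 6.524 μm/a
  chloride contribution → 0.5981 μm/a
  total first-year rate 7.122 μm/a
Power-law: D(4) = r_corr · 4^0.813
  D(4) = 7.122 × 4^0.813 = 7.122 × 3.087 = 21.98 μm
  Mass loss = 21.98 μm × 7.14 g/cm³ = 157 g·m⁻²

D(4) = 157 g·m⁻²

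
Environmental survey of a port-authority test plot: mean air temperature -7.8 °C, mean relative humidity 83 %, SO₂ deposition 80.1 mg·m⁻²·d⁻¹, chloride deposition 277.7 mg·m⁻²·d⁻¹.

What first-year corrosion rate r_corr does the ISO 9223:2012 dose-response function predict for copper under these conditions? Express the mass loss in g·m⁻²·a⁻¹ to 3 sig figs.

r_corr = 7.79 g·m⁻²·a⁻¹

copper: temperature factor f = +0.126·(-17.8) = -2.2428
  Pd branch = 0.0053·Pd^0.26·e^(0.059·RH+f) = 0.2355 μm/a
  Sd branch = 0.01025·Sd^0.27·e^(0.036·RH+0.049·T) = 0.6341 μm/a
  sum: 0.2355 + 0.6341 → r_corr = 0.8696 μm/a
Convert to mass loss: 0.8696 μm/a × 8.96 g/cm³ = 7.792 g·m⁻²·a⁻¹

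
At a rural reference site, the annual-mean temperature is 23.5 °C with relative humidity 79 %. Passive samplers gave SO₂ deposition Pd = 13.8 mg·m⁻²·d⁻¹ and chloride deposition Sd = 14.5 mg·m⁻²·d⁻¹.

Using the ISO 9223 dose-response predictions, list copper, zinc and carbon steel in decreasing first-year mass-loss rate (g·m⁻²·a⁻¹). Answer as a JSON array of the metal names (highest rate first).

copper: f(T) = -0.080·(T−10) [T>10 °C] = -1.0800
  sulphur-dioxide contribution → 0.3766 μm/a
  chloride contribution → 1.147 μm/a
  ⇒ r_corr(copper) = 1.523 μm/a
  mass loss = 1.523 μm/a × 8.96 g/cm³ = 13.65 g·m⁻²·a⁻¹
zinc: T>10 °C ⇒ hinge -0.071·(23.5−10) = -0.9585
  sulphur-dioxide contribution → 0.5944 μm/a
  chloride contribution → 1.114 μm/a
  ⇒ r_corr(zinc) = 1.709 μm/a
  mass loss = 1.709 μm/a × 7.14 g/cm³ = 12.2 g·m⁻²·a⁻¹
carbon steel: f(T) = -0.054·(T−10) [T>10 °C] = -0.7290
  sulphur-dioxide contribution → 16.23 μm/a
  chloride contribution → 18.58 μm/a
  total first-year rate 34.81 μm/a
  mass loss = 34.81 μm/a × 7.85 g/cm³ = 273.3 g·m⁻²·a⁻¹
Ordering by g·m⁻²·a⁻¹: carbon steel (273) > copper (13.7) > zinc (12.2)

["carbon steel", "copper", "zinc"]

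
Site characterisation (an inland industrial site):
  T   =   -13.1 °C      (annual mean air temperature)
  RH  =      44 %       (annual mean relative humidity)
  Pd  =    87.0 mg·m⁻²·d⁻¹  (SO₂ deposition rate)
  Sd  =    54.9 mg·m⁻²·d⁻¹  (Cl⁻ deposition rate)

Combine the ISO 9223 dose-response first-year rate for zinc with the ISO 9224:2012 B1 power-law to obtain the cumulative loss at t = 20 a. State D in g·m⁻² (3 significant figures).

D(20) = 30.2 g·m⁻²

zinc: T≤10 °C ⇒ hinge +0.038·(-13.1−10) = -0.8778
  sulphur-dioxide contribution → 0.2896 μm/a
  chloride contribution → 0.08015 μm/a
  ⇒ r_corr(zinc) = 0.3697 μm/a
Long-term exponent b (ISO 9224 Table 2, B1) = 0.813
  D(20) = 0.3697 × 20^0.813 = 0.3697 × 11.42 = 4.223 μm
  Mass loss = 4.223 μm × 7.14 g/cm³ = 30.15 g·m⁻²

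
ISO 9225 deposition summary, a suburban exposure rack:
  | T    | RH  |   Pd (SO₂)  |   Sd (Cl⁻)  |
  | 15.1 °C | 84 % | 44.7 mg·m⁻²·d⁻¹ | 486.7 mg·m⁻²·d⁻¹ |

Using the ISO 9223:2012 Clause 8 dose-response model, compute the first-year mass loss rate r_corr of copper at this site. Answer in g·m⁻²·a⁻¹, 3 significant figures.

r_corr = 33.1 g·m⁻²·a⁻¹

copper: f(T) = -0.080·(T−10) [T>10 °C] = -0.4080
  Pd branch = 0.0053·Pd^0.26·e^(0.059·RH+f) = 1.344 μm/a
  Cl⁻ term: 0.01025·486.7^0.27·exp(0.036·84+0.049·15.1) = 2.349
  r_corr = 1.344 + 2.349 = 3.694 μm/a
Convert to mass loss: 3.694 μm/a × 8.96 g/cm³ = 33.09 g·m⁻²·a⁻¹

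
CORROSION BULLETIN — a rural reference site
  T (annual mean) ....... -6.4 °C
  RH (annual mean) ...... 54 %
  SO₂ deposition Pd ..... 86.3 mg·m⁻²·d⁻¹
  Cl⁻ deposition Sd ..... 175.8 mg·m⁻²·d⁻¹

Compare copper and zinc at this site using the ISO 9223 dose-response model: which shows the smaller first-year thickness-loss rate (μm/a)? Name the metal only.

copper: f(T) = +0.126·(T−10) [T≤10 °C] = -2.0664
  SO₂ term: 0.0053·86.3^0.26·exp(0.059·54-2.0664) = 0.05175
  Cl⁻ term: 0.01025·175.8^0.27·exp(0.036·54+0.049·-6.4) = 0.2113
  sum: 0.05175 + 0.2113 → r_corr = 0.2631 μm/a
zinc: T≤10 °C ⇒ hinge +0.038·(-6.4−10) = -0.6232
  Pd branch = 0.0129·Pd^0.44·e^(0.046·RH+f) = 0.5896 μm/a
  Cl⁻ term: 0.0175·175.8^0.57·exp(0.008·54+0.085·-6.4) = 0.2979
  r_corr = 0.5896 + 0.2979 = 0.8875 μm/a
Ordering by μm/a: zinc (0.888) > copper (0.263)

copper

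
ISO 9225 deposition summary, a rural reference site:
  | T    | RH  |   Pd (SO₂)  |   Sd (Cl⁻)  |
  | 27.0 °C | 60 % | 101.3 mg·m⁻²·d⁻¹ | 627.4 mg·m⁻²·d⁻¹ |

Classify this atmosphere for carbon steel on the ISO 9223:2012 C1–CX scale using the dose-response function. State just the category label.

C5

carbon steel: T>10 °C ⇒ hinge -0.054·(27.0−10) = -0.9180
  Pd branch = 1.77·Pd^0.52·e^(0.02·RH+f) = 25.9 μm/a
  Sd branch = 0.102·Sd^0.62·e^(0.033·RH+0.04·T) = 118 μm/a
  sum: 25.9 + 118 → r_corr = 143.9 μm/a
144 μm/a falls in (80, 200] for carbon steel → category C5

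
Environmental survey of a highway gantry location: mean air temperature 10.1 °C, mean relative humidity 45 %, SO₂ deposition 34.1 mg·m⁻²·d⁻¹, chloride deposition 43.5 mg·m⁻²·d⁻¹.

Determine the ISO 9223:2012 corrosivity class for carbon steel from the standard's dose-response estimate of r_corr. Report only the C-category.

carbon steel: temperature factor f = -0.054·(0.1) = -0.0054
  Pd branch = 1.77·Pd^0.52·e^(0.02·RH+f) = 27.13 μm/a
  Sd branch = 0.102·Sd^0.62·e^(0.033·RH+0.04·T) = 6.996 μm/a
  r_corr = 27.13 + 6.996 = 34.13 μm/a
Category bounds: 25…50 μm/a bracket r_corr ⇒ C3

C3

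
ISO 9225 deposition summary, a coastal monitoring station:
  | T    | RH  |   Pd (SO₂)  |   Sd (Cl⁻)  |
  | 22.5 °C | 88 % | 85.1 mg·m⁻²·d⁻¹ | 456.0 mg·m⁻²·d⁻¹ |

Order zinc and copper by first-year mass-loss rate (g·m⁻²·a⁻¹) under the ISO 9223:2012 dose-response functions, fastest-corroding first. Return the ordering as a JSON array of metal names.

["zinc", "copper"]

zinc: f(T) = -0.071·(T−10) [T>10 °C] = -0.8875
  sulphur-dioxide contribution → 2.15 μm/a
  chloride contribution → 7.852 μm/a
  ⇒ r_corr(zinc) = 10 μm/a
  mass loss = 10 μm/a × 7.14 g/cm³ = 71.41 g·m⁻²·a⁻¹
copper: temperature factor f = -0.080·(12.5) = -1.0000
  sulphur-dioxide contribution → 1.113 μm/a
  chloride contribution → 3.831 μm/a
  ⇒ r_corr(copper) = 4.944 μm/a
  mass loss = 4.944 μm/a × 8.96 g/cm³ = 44.3 g·m⁻²·a⁻¹
Ordering by g·m⁻²·a⁻¹: zinc (71.4) > copper (44.3)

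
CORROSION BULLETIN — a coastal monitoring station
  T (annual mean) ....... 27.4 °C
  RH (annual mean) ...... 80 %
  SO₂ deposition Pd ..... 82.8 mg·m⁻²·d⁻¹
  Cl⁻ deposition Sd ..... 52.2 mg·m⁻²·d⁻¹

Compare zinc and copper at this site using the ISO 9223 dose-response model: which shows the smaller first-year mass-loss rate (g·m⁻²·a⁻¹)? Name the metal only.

zinc: T>10 °C ⇒ hinge -0.071·(27.4−10) = -1.2354
  Pd branch = 0.0129·Pd^0.44·e^(0.046·RH+f) = 1.038 μm/a
  Sd branch = 0.0175·Sd^0.57·e^(0.008·RH+0.085·T) = 3.247 μm/a
  sum: 1.038 + 3.247 → r_corr = 4.285 μm/a
  mass loss = 4.285 μm/a × 7.14 g/cm³ = 30.6 g·m⁻²·a⁻¹
copper: T>10 °C ⇒ hinge -0.080·(27.4−10) = -1.3920
  SO₂ term: 0.0053·82.8^0.26·exp(0.059·80-1.3920) = 0.4659
  Sd branch = 0.01025·Sd^0.27·e^(0.036·RH+0.049·T) = 2.034 μm/a
  sum: 0.4659 + 2.034 → r_corr = 2.5 μm/a
  mass loss = 2.5 μm/a × 8.96 g/cm³ = 22.4 g·m⁻²·a⁻¹
Ordering by g·m⁻²·a⁻¹: zinc (30.6) > copper (22.4)

copper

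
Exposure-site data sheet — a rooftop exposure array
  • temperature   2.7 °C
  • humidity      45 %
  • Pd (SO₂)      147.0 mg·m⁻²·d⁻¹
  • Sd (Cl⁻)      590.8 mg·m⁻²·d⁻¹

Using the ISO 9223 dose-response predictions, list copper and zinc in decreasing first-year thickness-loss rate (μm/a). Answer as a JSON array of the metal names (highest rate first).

["zinc", "copper"]

copper: T≤10 °C ⇒ hinge +0.126·(2.7−10) = -0.9198
  Pd branch = 0.0053·Pd^0.26·e^(0.059·RH+f) = 0.11 μm/a
  Cl⁻ term: 0.01025·590.8^0.27·exp(0.036·45+0.049·2.7) = 0.3312
  r_corr = 0.11 + 0.3312 = 0.4411 μm/a
zinc: T≤10 °C ⇒ hinge +0.038·(2.7−10) = -0.2774
  Pd branch = 0.0129·Pd^0.44·e^(0.046·RH+f) = 0.6962 μm/a
  Cl⁻ term: 0.0175·590.8^0.57·exp(0.008·45+0.085·2.7) = 1.199
  r_corr = 0.6962 + 1.199 = 1.895 μm/a
Ordering by μm/a: zinc (1.9) > copper (0.441)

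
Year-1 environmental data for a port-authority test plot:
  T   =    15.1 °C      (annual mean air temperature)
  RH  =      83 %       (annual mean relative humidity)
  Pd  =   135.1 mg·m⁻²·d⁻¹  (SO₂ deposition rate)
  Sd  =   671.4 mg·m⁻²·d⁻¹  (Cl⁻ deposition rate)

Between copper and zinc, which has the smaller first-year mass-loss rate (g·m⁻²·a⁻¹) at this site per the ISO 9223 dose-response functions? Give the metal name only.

copper

copper: temperature factor f = -0.080·(5.1) = -0.4080
  Pd branch = 0.0053·Pd^0.26·e^(0.059·RH+f) = 1.69 μm/a
  Sd branch = 0.01025·Sd^0.27·e^(0.036·RH+0.049·T) = 2.472 μm/a
  r_corr = 1.69 + 2.472 = 4.161 μm/a
  mass loss = 4.161 μm/a × 8.96 g/cm³ = 37.29 g·m⁻²·a⁻¹
zinc: temperature factor f = -0.071·(5.1) = -0.3621
  SO₂ term: 0.0129·135.1^0.44·exp(0.046·83-0.3621) = 3.54
  Cl⁻ term: 0.0175·671.4^0.57·exp(0.008·83+0.085·15.1) = 5.014
  r_corr = 3.54 + 5.014 = 8.554 μm/a
  mass loss = 8.554 μm/a × 7.14 g/cm³ = 61.07 g·m⁻²·a⁻¹
Ordering by g·m⁻²·a⁻¹: zinc (61.1) > copper (37.3)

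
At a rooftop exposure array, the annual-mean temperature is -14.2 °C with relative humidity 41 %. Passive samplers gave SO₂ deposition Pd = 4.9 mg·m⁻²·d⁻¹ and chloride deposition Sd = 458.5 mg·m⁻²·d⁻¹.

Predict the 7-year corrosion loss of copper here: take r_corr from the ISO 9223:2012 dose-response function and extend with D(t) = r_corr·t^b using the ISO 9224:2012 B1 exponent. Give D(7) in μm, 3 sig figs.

copper: f(T) = +0.126·(T−10) [T≤10 °C] = -3.0492
  sulphur-dioxide contribution → 0.004266 μm/a
  chloride contribution → 0.117 μm/a
  ⇒ r_corr(copper) = 0.1212 μm/a
Power-law: D(7) = r_corr · 7^0.667
  D(7) = 0.1212 × 7^0.667 = 0.1212 × 3.662 = 0.444 μm

D(7) = 0.444 μm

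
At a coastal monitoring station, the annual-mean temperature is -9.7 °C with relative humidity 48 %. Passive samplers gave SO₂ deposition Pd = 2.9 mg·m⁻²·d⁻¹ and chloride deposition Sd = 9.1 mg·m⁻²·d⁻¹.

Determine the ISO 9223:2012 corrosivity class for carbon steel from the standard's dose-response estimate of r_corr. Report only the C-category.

carbon steel: temperature factor f = +0.150·(-19.7) = -2.9550
  Pd branch = 1.77·Pd^0.52·e^(0.02·RH+f) = 0.4188 μm/a
  Cl⁻ term: 0.102·9.1^0.62·exp(0.033·48+0.04·-9.7) = 1.326
  sum: 0.4188 + 1.326 → r_corr = 1.745 μm/a
Category bounds: 1.3…25 μm/a bracket r_corr ⇒ C2

C2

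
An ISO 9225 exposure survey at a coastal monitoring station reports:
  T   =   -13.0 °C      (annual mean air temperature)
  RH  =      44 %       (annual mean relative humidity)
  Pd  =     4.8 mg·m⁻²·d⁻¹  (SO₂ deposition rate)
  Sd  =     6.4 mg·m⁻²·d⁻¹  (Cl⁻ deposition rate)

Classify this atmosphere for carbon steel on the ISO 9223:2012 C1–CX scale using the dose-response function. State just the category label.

carbon steel: temperature factor f = +0.150·(-23.0) = -3.4500
  sulphur-dioxide contribution → 0.3063 μm/a
  chloride contribution → 0.8188 μm/a
  total first-year rate 1.125 μm/a
1.13 μm/a falls in (0, 1.3] for carbon steel → category C1

C1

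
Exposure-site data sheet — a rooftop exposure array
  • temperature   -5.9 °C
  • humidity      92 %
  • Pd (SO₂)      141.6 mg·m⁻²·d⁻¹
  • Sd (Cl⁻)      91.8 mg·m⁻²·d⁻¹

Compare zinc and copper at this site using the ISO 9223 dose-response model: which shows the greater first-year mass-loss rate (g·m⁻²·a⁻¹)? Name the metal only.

zinc

zinc: f(T) = +0.038·(T−10) [T≤10 °C] = -0.6042
  Pd branch = 0.0129·Pd^0.44·e^(0.046·RH+f) = 4.291 μm/a
  Cl⁻ term: 0.0175·91.8^0.57·exp(0.008·92+0.085·-5.9) = 0.2909
  sum: 4.291 + 0.2909 → r_corr = 4.582 μm/a
  mass loss = 4.582 μm/a × 7.14 g/cm³ = 32.72 g·m⁻²·a⁻¹
copper: temperature factor f = +0.126·(-15.9) = -2.0034
  Pd branch = 0.0053·Pd^0.26·e^(0.059·RH+f) = 0.59 μm/a
  Sd branch = 0.01025·Sd^0.27·e^(0.036·RH+0.049·T) = 0.7137 μm/a
  sum: 0.59 + 0.7137 → r_corr = 1.304 μm/a
  mass loss = 1.304 μm/a × 8.96 g/cm³ = 11.68 g·m⁻²·a⁻¹
Ordering by g·m⁻²·a⁻¹: zinc (32.7) > copper (11.7)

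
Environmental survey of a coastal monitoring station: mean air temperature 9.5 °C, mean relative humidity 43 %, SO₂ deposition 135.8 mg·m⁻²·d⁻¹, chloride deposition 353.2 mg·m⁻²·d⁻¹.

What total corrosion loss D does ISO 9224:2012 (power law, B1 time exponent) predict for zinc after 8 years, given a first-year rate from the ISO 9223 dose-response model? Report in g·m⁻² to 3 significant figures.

D(8) = 91.5 g·m⁻²

zinc: T≤10 °C ⇒ hinge +0.038·(9.5−10) = -0.0190
  Pd branch = 0.0129·Pd^0.44·e^(0.046·RH+f) = 0.7941 μm/a
  Sd branch = 0.0175·Sd^0.57·e^(0.008·RH+0.085·T) = 1.569 μm/a
  sum: 0.7941 + 1.569 → r_corr = 2.363 μm/a
Long-term exponent b (ISO 9224 Table 2, B1) = 0.813
  D(8) = 2.363 × 8^0.813 = 2.363 × 5.423 = 12.81 μm
  Mass loss = 12.81 μm × 7.14 g/cm³ = 91.47 g·m⁻²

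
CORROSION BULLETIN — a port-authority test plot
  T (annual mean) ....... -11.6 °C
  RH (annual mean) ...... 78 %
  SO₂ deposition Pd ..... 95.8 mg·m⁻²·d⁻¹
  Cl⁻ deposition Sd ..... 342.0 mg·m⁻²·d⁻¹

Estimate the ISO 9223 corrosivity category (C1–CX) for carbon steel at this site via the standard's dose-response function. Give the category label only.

carbon steel: temperature factor f = +0.150·(-21.6) = -3.2400
  Pd branch = 1.77·Pd^0.52·e^(0.02·RH+f) = 3.537 μm/a
  Sd branch = 0.102·Sd^0.62·e^(0.033·RH+0.04·T) = 31.34 μm/a
  sum: 3.537 + 31.34 → r_corr = 34.87 μm/a
Category bounds: 25…50 μm/a bracket r_corr ⇒ C3

C3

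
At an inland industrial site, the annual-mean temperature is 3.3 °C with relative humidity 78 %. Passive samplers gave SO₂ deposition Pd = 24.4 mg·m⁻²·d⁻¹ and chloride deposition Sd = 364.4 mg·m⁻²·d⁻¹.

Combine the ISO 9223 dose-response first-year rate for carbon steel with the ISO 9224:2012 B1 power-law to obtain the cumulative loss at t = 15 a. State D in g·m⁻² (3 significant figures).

D(15) = 2.44e+03 g·m⁻²

carbon steel: T≤10 °C ⇒ hinge +0.150·(3.3−10) = -1.0050
  sulphur-dioxide contribution → 16.23 μm/a
  chloride contribution → 59.15 μm/a
  ⇒ r_corr(carbon steel) = 75.39 μm/a
ISO 9224: D(t) = r_corr · t^b with b = 0.523 (carbon steel, B1)
  D(15) = 75.39 × 15^0.523 = 75.39 × 4.122 = 310.7 μm
  Mass loss = 310.7 μm × 7.85 g/cm³ = 2439 g·m⁻²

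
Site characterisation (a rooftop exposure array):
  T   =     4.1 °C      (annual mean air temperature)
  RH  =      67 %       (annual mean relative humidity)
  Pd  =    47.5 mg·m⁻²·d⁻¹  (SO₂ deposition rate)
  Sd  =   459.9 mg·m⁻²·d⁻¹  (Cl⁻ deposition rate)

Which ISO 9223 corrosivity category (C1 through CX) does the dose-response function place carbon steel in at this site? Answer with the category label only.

carbon steel: T≤10 °C ⇒ hinge +0.150·(4.1−10) = -0.8850
  Pd branch = 1.77·Pd^0.52·e^(0.02·RH+f) = 20.77 μm/a
  Sd branch = 0.102·Sd^0.62·e^(0.033·RH+0.04·T) = 49.08 μm/a
  r_corr = 20.77 + 49.08 = 69.85 μm/a
ISO 9223 Table 2 (carbon steel): 50 < 69.9 ≤ 80 μm/a ⇒ C4

C4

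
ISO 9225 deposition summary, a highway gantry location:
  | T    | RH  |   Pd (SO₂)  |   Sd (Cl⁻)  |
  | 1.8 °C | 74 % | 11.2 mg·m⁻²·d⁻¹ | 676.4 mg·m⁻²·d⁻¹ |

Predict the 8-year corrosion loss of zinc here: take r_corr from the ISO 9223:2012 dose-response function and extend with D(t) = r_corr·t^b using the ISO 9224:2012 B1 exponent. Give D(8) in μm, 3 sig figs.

zinc: f(T) = +0.038·(T−10) [T≤10 °C] = -0.3116
  SO₂ term: 0.0129·11.2^0.44·exp(0.046·74-0.3116) = 0.8227
  Cl⁻ term: 0.0175·676.4^0.57·exp(0.008·74+0.085·1.8) = 1.513
  sum: 0.8227 + 1.513 → r_corr = 2.336 μm/a
Long-term exponent b (ISO 9224 Table 2, B1) = 0.813
  D(8) = 2.336 × 8^0.813 = 2.336 × 5.423 = 12.67 μm

D(8) = 12.7 μm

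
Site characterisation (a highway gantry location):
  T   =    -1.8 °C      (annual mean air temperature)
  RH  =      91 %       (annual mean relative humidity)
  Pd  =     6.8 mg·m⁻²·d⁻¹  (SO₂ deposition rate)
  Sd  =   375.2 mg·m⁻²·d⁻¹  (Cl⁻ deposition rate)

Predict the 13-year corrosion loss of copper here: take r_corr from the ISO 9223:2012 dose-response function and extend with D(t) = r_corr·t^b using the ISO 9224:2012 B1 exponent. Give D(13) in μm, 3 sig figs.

D(13) = 9.15 μm

copper: temperature factor f = +0.126·(-11.8) = -1.4868
  Pd branch = 0.0053·Pd^0.26·e^(0.059·RH+f) = 0.4234 μm/a
  Sd branch = 0.01025·Sd^0.27·e^(0.036·RH+0.049·T) = 1.231 μm/a
  sum: 0.4234 + 1.231 → r_corr = 1.654 μm/a
Power-law: D(13) = r_corr · 13^0.667
  D(13) = 1.654 × 13^0.667 = 1.654 × 5.534 = 9.154 μm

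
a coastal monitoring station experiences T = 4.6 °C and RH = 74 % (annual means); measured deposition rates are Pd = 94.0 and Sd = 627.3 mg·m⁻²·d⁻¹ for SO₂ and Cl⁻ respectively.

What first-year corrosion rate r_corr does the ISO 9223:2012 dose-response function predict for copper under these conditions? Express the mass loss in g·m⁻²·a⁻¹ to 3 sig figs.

r_corr = 15.6 g·m⁻²·a⁻¹

copper: T≤10 °C ⇒ hinge +0.126·(4.6−10) = -0.6804
  sulphur-dioxide contribution → 0.6885 μm/a
  chloride contribution → 1.049 μm/a
  total first-year rate 1.738 μm/a
Convert to mass loss: 1.738 μm/a × 8.96 g/cm³ = 15.57 g·m⁻²·a⁻¹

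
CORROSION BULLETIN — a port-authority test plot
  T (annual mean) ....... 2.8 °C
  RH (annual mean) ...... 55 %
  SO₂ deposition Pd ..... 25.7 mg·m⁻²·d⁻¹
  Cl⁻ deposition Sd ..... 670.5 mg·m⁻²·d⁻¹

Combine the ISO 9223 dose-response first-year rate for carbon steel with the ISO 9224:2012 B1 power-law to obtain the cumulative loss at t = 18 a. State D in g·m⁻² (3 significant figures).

carbon steel: T≤10 °C ⇒ hinge +0.150·(2.8−10) = -1.0800
  SO₂ term: 1.77·25.7^0.52·exp(0.02·55-1.0800) = 9.768
  Cl⁻ term: 0.102·670.5^0.62·exp(0.033·55+0.04·2.8) = 39.61
  sum: 9.768 + 39.61 → r_corr = 49.38 μm/a
Power-law: D(18) = r_corr · 18^0.523
  D(18) = 49.38 × 18^0.523 = 49.38 × 4.534 = 223.9 μm
  Mass loss = 223.9 μm × 7.85 g/cm³ = 1758 g·m⁻²

D(18) = 1.76e+03 g·m⁻²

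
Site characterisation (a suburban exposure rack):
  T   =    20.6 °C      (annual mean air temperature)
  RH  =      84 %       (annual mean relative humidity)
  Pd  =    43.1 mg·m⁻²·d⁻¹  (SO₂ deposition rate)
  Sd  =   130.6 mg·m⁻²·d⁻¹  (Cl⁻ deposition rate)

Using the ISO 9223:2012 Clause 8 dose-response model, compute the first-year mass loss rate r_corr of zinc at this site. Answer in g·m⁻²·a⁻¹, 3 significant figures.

zinc: T>10 °C ⇒ hinge -0.071·(20.6−10) = -0.7526
  sulphur-dioxide contribution → 1.517 μm/a
  chloride contribution → 3.173 μm/a
  ⇒ r_corr(zinc) = 4.69 μm/a
Convert to mass loss: 4.69 μm/a × 7.14 g/cm³ = 33.48 g·m⁻²·a⁻¹

r_corr = 33.5 g·m⁻²·a⁻¹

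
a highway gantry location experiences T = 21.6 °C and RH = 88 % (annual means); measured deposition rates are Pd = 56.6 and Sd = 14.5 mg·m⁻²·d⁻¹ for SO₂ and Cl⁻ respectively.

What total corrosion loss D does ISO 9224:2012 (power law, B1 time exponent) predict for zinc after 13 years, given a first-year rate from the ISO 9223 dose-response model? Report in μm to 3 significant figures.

zinc: T>10 °C ⇒ hinge -0.071·(21.6−10) = -0.8236
  sulphur-dioxide contribution → 1.915 μm/a
  chloride contribution → 1.019 μm/a
  total first-year rate 2.934 μm/a
Long-term exponent b (ISO 9224 Table 2, B1) = 0.813
  D(13) = 2.934 × 13^0.813 = 2.934 × 8.047 = 23.61 μm

D(13) = 23.6 μm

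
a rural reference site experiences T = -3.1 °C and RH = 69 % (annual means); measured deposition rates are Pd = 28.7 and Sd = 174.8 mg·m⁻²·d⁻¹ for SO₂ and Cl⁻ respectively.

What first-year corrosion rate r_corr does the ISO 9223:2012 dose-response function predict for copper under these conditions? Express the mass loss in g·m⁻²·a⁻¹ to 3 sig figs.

r_corr = 5.09 g·m⁻²·a⁻¹

copper: f(T) = +0.126·(T−10) [T≤10 °C] = -1.6506
  sulphur-dioxide contribution → 0.1427 μm/a
  chloride contribution → 0.4256 μm/a
  total first-year rate 0.5683 μm/a
Convert to mass loss: 0.5683 μm/a × 8.96 g/cm³ = 5.092 g·m⁻²·a⁻¹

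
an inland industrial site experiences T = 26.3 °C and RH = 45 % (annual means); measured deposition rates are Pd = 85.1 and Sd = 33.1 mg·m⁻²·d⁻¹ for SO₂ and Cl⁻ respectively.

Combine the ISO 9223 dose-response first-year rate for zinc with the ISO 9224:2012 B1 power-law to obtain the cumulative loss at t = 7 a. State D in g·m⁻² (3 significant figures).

D(7) = 67.8 g·m⁻²

zinc: f(T) = -0.071·(T−10) [T>10 °C] = -1.1573
  SO₂ term: 0.0129·85.1^0.44·exp(0.046·45-1.1573) = 0.2271
  Cl⁻ term: 0.0175·33.1^0.57·exp(0.008·45+0.085·26.3) = 1.724
  sum: 0.2271 + 1.724 → r_corr = 1.951 μm/a
ISO 9224: D(t) = r_corr · t^b with b = 0.813 (zinc, B1)
  D(7) = 1.951 × 7^0.813 = 1.951 × 4.865 = 9.492 μm
  Mass loss = 9.492 μm × 7.14 g/cm³ = 67.77 g·m⁻²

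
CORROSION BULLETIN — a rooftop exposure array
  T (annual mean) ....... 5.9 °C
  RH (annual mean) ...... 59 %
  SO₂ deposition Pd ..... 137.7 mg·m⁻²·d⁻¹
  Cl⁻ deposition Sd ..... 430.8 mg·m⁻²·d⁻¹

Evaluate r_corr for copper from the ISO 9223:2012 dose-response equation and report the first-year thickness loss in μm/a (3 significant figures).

copper: f(T) = +0.126·(T−10) [T≤10 °C] = -0.5166
  Pd branch = 0.0053·Pd^0.26·e^(0.059·RH+f) = 0.3697 μm/a
  Sd branch = 0.01025·Sd^0.27·e^(0.036·RH+0.049·T) = 0.5888 μm/a
  r_corr = 0.3697 + 0.5888 = 0.9585 μm/a

r_corr = 0.958 μm/a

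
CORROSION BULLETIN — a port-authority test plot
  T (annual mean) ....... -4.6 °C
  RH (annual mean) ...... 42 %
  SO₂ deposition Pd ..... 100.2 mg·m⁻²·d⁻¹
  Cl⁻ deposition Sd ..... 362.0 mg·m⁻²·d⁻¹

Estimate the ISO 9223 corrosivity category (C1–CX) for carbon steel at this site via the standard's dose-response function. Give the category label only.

C2

carbon steel: temperature factor f = +0.150·(-14.6) = -2.1900
  Pd branch = 1.77·Pd^0.52·e^(0.02·RH+f) = 5.036 μm/a
  Sd branch = 0.102·Sd^0.62·e^(0.033·RH+0.04·T) = 13.09 μm/a
  r_corr = 5.036 + 13.09 = 18.13 μm/a
ISO 9223 Table 2 (carbon steel): 1.3 < 18.1 ≤ 25 μm/a ⇒ C2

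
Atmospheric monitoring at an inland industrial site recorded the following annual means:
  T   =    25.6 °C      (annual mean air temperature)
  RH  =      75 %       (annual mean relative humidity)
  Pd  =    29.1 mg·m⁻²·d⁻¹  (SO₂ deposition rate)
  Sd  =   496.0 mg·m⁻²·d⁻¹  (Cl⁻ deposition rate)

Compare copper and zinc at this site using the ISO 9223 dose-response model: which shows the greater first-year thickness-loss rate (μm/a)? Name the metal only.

zinc

copper: T>10 °C ⇒ hinge -0.080·(25.6−10) = -1.2480
  sulphur-dioxide contribution → 0.3052 μm/a
  chloride contribution → 2.857 μm/a
  total first-year rate 3.162 μm/a
zinc: temperature factor f = -0.071·(15.6) = -1.1076
  sulphur-dioxide contribution → 0.5916 μm/a
  chloride contribution → 9.662 μm/a
  total first-year rate 10.25 μm/a
Ordering by μm/a: zinc (10.3) > copper (3.16)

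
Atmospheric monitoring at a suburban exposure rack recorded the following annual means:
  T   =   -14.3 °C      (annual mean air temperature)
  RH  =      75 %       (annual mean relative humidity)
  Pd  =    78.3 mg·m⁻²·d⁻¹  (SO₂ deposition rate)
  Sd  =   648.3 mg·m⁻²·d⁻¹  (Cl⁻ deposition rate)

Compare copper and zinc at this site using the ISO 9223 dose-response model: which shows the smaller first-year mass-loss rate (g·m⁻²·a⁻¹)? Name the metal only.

copper: T≤10 °C ⇒ hinge +0.126·(-14.3−10) = -3.0618
  Pd branch = 0.0053·Pd^0.26·e^(0.059·RH+f) = 0.06437 μm/a
  Cl⁻ term: 0.01025·648.3^0.27·exp(0.036·75+0.049·-14.3) = 0.4347
  r_corr = 0.06437 + 0.4347 = 0.4991 μm/a
  mass loss = 0.4991 μm/a × 8.96 g/cm³ = 4.472 g·m⁻²·a⁻¹
zinc: T≤10 °C ⇒ hinge +0.038·(-14.3−10) = -0.9234
  SO₂ term: 0.0129·78.3^0.44·exp(0.046·75-0.9234) = 1.099
  Sd branch = 0.0175·Sd^0.57·e^(0.008·RH+0.085·T) = 0.3788 μm/a
  sum: 1.099 + 0.3788 → r_corr = 1.478 μm/a
  mass loss = 1.478 μm/a × 7.14 g/cm³ = 10.55 g·m⁻²·a⁻¹
Ordering by g·m⁻²·a⁻¹: zinc (10.6) > copper (4.47)

copper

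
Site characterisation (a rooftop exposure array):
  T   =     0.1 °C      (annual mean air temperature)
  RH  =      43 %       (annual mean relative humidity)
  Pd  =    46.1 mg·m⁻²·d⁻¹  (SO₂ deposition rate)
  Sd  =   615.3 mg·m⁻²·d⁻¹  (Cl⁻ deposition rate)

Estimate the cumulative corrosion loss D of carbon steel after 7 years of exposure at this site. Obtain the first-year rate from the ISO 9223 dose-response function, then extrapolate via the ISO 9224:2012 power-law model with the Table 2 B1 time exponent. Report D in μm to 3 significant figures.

D(7) = 82.0 μm

carbon steel: temperature factor f = +0.150·(-9.9) = -1.4850
  sulphur-dioxide contribution → 6.945 μm/a
  chloride contribution → 22.69 μm/a
  ⇒ r_corr(carbon steel) = 29.63 μm/a
Power-law: D(7) = r_corr · 7^0.523
  D(7) = 29.63 × 7^0.523 = 29.63 × 2.767 = 82 μm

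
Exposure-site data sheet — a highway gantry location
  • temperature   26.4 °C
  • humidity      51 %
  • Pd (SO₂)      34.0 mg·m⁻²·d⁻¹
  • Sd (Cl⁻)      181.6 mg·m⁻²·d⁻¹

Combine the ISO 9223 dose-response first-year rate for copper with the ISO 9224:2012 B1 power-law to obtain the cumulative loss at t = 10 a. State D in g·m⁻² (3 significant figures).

D(10) = 42.7 g·m⁻²

copper: T>10 °C ⇒ hinge -0.080·(26.4−10) = -1.3120
  SO₂ term: 0.0053·34.0^0.26·exp(0.059·51-1.3120) = 0.07235
  Sd branch = 0.01025·Sd^0.27·e^(0.036·RH+0.049·T) = 0.9547 μm/a
  sum: 0.07235 + 0.9547 → r_corr = 1.027 μm/a
ISO 9224: D(t) = r_corr · t^b with b = 0.667 (copper, B1)
  D(10) = 1.027 × 10^0.667 = 1.027 × 4.645 = 4.771 μm
  Mass loss = 4.771 μm × 8.96 g/cm³ = 42.75 g·m⁻²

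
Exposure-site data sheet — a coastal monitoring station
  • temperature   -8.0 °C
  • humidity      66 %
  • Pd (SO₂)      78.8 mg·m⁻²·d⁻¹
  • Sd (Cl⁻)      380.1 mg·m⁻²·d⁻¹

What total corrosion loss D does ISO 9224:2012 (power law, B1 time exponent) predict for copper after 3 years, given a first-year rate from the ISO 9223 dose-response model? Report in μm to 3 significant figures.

D(3) = 0.946 μm

copper: temperature factor f = +0.126·(-18.0) = -2.2680
  Pd branch = 0.0053·Pd^0.26·e^(0.059·RH+f) = 0.08386 μm/a
  Cl⁻ term: 0.01025·380.1^0.27·exp(0.036·66+0.049·-8.0) = 0.3706
  sum: 0.08386 + 0.3706 → r_corr = 0.4545 μm/a
ISO 9224: D(t) = r_corr · t^b with b = 0.667 (copper, B1)
  D(3) = 0.4545 × 3^0.667 = 0.4545 × 2.081 = 0.9457 μm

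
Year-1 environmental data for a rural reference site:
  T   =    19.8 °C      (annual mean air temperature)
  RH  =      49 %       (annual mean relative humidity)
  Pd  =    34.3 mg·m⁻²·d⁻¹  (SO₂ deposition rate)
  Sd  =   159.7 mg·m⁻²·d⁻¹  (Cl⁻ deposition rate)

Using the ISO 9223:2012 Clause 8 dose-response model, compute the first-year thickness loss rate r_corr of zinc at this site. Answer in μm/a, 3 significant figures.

zinc: T>10 °C ⇒ hinge -0.071·(19.8−10) = -0.6958
  Pd branch = 0.0129·Pd^0.44·e^(0.046·RH+f) = 0.2903 μm/a
  Sd branch = 0.0175·Sd^0.57·e^(0.008·RH+0.085·T) = 2.512 μm/a
  r_corr = 0.2903 + 2.512 = 2.803 μm/a

r_corr = 2.80 μm/a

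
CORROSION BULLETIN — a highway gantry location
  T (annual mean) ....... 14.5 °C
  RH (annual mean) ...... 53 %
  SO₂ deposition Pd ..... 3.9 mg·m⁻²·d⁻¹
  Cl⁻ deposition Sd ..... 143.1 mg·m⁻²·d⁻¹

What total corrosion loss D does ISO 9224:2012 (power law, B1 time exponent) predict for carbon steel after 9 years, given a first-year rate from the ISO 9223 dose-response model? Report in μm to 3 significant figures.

D(9) = 97.4 μm

carbon steel: f(T) = -0.054·(T−10) [T>10 °C] = -0.2430
  SO₂ term: 1.77·3.9^0.52·exp(0.02·53-0.2430) = 8.131
  Sd branch = 0.102·Sd^0.62·e^(0.033·RH+0.04·T) = 22.73 μm/a
  sum: 8.131 + 22.73 → r_corr = 30.86 μm/a
Long-term exponent b (ISO 9224 Table 2, B1) = 0.523
  D(9) = 30.86 × 9^0.523 = 30.86 × 3.156 = 97.38 μm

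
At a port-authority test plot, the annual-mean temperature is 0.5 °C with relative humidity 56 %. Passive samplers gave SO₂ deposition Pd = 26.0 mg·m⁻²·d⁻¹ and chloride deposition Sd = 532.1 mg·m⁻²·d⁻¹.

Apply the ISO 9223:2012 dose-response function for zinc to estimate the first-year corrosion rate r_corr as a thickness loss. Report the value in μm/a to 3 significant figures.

zinc: temperature factor f = +0.038·(-9.5) = -0.3610
  sulphur-dioxide contribution → 0.4956 μm/a
  chloride contribution → 1.023 μm/a
  ⇒ r_corr(zinc) = 1.519 μm/a

r_corr = 1.52 μm/a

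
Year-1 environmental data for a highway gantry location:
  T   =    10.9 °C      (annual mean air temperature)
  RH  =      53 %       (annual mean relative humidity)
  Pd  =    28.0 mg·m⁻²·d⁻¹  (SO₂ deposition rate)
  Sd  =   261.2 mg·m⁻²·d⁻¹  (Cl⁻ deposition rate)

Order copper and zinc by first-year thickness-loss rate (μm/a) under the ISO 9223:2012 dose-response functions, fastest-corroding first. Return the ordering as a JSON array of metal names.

["zinc", "copper"]

copper: temperature factor f = -0.080·(0.9) = -0.0720
  Pd branch = 0.0053·Pd^0.26·e^(0.059·RH+f) = 0.2675 μm/a
  Sd branch = 0.01025·Sd^0.27·e^(0.036·RH+0.049·T) = 0.5295 μm/a
  sum: 0.2675 + 0.5295 → r_corr = 0.797 μm/a
zinc: T>10 °C ⇒ hinge -0.071·(10.9−10) = -0.0639
  Pd branch = 0.0129·Pd^0.44·e^(0.046·RH+f) = 0.6003 μm/a
  Sd branch = 0.0175·Sd^0.57·e^(0.008·RH+0.085·T) = 1.611 μm/a
  sum: 0.6003 + 1.611 → r_corr = 2.212 μm/a
Ordering by μm/a: zinc (2.21) > copper (0.797)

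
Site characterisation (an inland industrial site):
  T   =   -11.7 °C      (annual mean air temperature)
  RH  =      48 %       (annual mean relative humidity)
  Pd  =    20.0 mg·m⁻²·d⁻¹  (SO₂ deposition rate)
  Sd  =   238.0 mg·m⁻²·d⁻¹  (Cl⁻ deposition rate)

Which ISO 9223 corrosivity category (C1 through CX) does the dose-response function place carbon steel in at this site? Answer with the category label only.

carbon steel: T≤10 °C ⇒ hinge +0.150·(-11.7−10) = -3.2550
  sulphur-dioxide contribution → 0.8468 μm/a
  chloride contribution → 9.263 μm/a
  total first-year rate 10.11 μm/a
Category bounds: 1.3…25 μm/a bracket r_corr ⇒ C2

C2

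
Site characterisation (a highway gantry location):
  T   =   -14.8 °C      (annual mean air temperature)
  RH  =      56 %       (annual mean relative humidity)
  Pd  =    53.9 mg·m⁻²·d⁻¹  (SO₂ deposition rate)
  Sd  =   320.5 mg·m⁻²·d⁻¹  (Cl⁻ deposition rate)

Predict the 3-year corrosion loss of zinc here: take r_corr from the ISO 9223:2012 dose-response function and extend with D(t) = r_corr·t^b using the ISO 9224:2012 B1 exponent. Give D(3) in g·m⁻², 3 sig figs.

zinc: f(T) = +0.038·(T−10) [T≤10 °C] = -0.9424
  SO₂ term: 0.0129·53.9^0.44·exp(0.046·56-0.9424) = 0.3819
  Cl⁻ term: 0.0175·320.5^0.57·exp(0.008·56+0.085·-14.8) = 0.2087
  r_corr = 0.3819 + 0.2087 = 0.5906 μm/a
Power-law: D(3) = r_corr · 3^0.813
  D(3) = 0.5906 × 3^0.813 = 0.5906 × 2.443 = 1.443 μm
  Mass loss = 1.443 μm × 7.14 g/cm³ = 10.3 g·m⁻²

D(3) = 10.3 g·m⁻²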